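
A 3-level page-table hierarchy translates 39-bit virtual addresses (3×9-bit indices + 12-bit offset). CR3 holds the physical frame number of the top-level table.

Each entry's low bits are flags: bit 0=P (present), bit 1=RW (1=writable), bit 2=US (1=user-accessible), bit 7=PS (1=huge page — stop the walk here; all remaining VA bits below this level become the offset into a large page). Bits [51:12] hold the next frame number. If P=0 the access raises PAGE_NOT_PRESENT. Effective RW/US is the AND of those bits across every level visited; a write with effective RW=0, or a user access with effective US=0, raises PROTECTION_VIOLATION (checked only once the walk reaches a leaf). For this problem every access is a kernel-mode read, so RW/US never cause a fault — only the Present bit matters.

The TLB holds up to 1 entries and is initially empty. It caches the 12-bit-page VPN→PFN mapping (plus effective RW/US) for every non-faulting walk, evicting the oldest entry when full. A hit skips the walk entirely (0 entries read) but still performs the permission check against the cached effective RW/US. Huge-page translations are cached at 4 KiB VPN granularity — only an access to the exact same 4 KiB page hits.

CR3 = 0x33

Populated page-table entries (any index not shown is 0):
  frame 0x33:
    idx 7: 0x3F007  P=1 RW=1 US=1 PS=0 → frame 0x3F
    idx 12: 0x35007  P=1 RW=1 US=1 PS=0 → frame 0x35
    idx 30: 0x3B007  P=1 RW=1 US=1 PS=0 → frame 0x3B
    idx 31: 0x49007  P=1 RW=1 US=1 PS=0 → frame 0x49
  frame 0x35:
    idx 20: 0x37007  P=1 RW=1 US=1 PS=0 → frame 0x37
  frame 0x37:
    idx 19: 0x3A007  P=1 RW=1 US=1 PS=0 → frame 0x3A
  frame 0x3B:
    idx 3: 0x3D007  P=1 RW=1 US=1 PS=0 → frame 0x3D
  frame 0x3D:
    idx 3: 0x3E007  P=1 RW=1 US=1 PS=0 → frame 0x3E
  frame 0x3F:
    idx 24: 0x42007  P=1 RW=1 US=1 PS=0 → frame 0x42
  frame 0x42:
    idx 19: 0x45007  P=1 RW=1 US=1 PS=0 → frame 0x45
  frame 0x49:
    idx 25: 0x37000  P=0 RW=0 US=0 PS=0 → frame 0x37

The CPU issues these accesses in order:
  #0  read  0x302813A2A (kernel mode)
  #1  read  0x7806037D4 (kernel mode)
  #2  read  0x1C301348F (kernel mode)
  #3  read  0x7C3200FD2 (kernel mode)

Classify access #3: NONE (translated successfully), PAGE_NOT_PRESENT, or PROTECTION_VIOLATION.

Trace:
#0 VA=0x302813A2A (r,kernel):
  [0] read 0x33 idx=12: raw=0x35007 flags P=1 W=1 U=1 S=0
  [1] read 0x35 idx=20: raw=0x37007 flags P=1 W=1 U=1 S=0
  [2] read 0x37 idx=19: raw=0x3A007 flags P=1 W=1 U=1 S=0
  ⇒ phys 0x3AA2A  [3 reads]
#1 VA=0x7806037D4 (r,kernel):
  [0] read 0x33 idx=30: raw=0x3B007 flags P=1 W=1 U=1 S=0
  [1] read 0x3B idx=3: raw=0x3D007 flags P=1 W=1 U=1 S=0
  [2] read 0x3D idx=3: raw=0x3E007 flags P=1 W=1 U=1 S=0
  ⇒ phys 0x3E7D4  [3 reads]
#2 VA=0x1C301348F (r,kernel):
  [0] read 0x33 idx=7: raw=0x3F007 flags P=1 W=1 U=1 S=0
  [1] read 0x3F idx=24: raw=0x42007 flags P=1 W=1 U=1 S=0
  [2] read 0x42 idx=19: raw=0x45007 flags P=1 W=1 U=1 S=0
  ⇒ phys 0x4548F  [3 reads]
#3 VA=0x7C3200FD2 (r,kernel):
  [0] read 0x33 idx=31: raw=0x49007 flags P=1 W=1 U=1 S=0
  [1] read 0x49 idx=25: raw=0x37000 flags P=0 W=0 U=0 S=0
  ⇒ fault: PAGE_NOT_PRESENT  — 2 lookups

Access #3 fault: PAGE_NOT_PRESENT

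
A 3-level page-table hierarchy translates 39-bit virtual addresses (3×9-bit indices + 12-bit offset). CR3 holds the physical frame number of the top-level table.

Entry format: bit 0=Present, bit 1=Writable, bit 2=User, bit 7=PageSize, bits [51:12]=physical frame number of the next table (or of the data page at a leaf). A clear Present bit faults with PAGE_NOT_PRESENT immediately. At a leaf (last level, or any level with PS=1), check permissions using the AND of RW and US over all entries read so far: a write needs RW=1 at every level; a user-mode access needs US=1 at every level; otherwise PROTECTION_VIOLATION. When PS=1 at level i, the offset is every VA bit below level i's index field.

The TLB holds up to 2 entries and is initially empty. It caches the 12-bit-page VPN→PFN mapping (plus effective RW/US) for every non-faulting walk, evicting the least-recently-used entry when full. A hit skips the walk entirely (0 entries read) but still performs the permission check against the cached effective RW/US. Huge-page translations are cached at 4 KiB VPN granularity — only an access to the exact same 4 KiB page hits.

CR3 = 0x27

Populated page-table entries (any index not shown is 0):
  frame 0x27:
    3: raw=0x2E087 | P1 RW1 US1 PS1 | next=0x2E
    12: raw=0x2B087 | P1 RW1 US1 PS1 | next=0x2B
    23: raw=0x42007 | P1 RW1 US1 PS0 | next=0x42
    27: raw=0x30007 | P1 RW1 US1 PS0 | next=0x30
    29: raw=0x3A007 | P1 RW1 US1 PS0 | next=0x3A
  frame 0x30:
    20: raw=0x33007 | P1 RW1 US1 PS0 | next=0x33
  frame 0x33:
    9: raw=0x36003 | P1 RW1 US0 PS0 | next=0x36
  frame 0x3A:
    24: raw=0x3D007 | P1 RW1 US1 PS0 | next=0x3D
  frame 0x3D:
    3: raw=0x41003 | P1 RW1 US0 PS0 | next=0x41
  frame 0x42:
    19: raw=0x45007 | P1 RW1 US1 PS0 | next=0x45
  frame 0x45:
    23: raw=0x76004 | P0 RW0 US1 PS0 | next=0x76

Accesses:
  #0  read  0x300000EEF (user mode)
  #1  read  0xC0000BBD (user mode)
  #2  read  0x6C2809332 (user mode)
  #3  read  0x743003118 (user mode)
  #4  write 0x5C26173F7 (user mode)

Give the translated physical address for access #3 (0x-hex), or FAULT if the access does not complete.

Per-access translation:
#0 VA=0x300000EEF (r,user):
  L0: frame=0x27 idx=12 entry=0x2B087 [P=1 RW=1 US=1 PS=1]
  ✓ 0x2BEEF (huge @L0)  — 1 lookups
#1 VA=0xC0000BBD (r,user):
  L0: frame=0x27 idx=3 entry=0x2E087 [P=1 RW=1 US=1 PS=1]
  ✓ 0x2EBBD (huge @L0)  — 1 lookups
#2 VA=0x6C2809332 (r,user):
  L0: frame=0x27 idx=27 entry=0x30007 [P=1 RW=1 US=1 PS=0]
  L1: frame=0x30 idx=20 entry=0x33007 [P=1 RW=1 US=1 PS=0]
  L2: frame=0x33 idx=9 entry=0x36003 [P=1 RW=1 US=0 PS=0]
  ✗ PROTECTION_VIOLATION  [3 reads]
#3 VA=0x743003118 (r,user):
  L0: frame=0x27 idx=29 entry=0x3A007 [P=1 RW=1 US=1 PS=0]
  L1: frame=0x3A idx=24 entry=0x3D007 [P=1 RW=1 US=1 PS=0]
  L2: frame=0x3D idx=3 entry=0x41003 [P=1 RW=1 US=0 PS=0]
  ✗ PROTECTION_VIOLATION  [3 reads]
#4 VA=0x5C26173F7 (w,user):
  L0: frame=0x27 idx=23 entry=0x42007 [P=1 RW=1 US=1 PS=0]
  L1: frame=0x42 idx=19 entry=0x45007 [P=1 RW=1 US=1 PS=0]
  L2: frame=0x45 idx=23 entry=0x76004 [P=0 RW=0 US=1 PS=0]
  ✗ PAGE_NOT_PRESENT  [3 reads]

Access #3 PA: FAULT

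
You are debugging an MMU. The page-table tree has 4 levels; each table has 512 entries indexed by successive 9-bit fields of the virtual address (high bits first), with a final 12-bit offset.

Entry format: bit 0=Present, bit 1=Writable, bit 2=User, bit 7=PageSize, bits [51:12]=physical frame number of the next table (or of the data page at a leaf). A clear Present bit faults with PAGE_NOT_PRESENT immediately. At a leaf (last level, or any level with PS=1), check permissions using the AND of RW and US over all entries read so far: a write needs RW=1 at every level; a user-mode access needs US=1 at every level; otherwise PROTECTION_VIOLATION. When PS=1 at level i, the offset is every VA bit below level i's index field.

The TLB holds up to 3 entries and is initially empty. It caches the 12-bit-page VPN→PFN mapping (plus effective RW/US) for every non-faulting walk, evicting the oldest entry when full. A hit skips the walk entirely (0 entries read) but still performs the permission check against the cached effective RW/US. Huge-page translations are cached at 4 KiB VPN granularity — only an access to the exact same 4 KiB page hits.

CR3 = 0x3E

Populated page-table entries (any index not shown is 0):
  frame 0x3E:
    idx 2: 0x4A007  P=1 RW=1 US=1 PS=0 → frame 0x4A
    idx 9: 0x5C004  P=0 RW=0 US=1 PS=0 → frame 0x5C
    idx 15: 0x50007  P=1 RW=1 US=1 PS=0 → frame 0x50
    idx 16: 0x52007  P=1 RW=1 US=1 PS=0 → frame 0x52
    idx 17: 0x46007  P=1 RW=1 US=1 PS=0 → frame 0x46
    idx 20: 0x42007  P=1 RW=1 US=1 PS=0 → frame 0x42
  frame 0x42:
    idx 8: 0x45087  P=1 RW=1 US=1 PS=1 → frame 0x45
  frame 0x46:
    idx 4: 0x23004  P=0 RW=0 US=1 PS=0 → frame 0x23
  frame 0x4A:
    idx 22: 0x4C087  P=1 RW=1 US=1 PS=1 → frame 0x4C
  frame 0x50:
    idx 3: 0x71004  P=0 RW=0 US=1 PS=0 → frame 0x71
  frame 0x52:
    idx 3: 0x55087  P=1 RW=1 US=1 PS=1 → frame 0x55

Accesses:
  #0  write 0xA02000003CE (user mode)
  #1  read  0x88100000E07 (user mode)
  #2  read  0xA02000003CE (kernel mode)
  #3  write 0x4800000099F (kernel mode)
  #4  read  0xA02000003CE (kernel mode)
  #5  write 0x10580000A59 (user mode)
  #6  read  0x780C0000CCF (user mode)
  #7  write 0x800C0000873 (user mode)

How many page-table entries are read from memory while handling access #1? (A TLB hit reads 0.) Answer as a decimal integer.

Trace:
#0 VA=0xA02000003CE (w,user):
  L0 @0x3E[20] → 0x42007  P=1,RW=1,US=1,PS=0
  L1 @0x42[8] → 0x45087  P=1,RW=1,US=1,PS=1
  ⇒ phys 0x453CE (huge @L1)  [2 reads]
#1 VA=0x88100000E07 (r,user):
  L0 @0x3E[17] → 0x46007  P=1,RW=1,US=1,PS=0
  L1 @0x46[4] → 0x23004  P=0,RW=0,US=1,PS=0
  → PAGE_NOT_PRESENT  (2 entries read)
#2 VA=0xA02000003CE (r,kernel):
  TLB hit vpn=0xA0200000 → PA=0x453CE
#3 VA=0x4800000099F (w,kernel):
  L0 @0x3E[9] → 0x5C004  P=0,RW=0,US=1,PS=0
  → PAGE_NOT_PRESENT  (1 entries read)
#4 VA=0xA02000003CE (r,kernel):
  TLB hit vpn=0xA0200000 → PA=0x453CE
#5 VA=0x10580000A59 (w,user):
  L0 @0x3E[2] → 0x4A007  P=1,RW=1,US=1,PS=0
  L1 @0x4A[22] → 0x4C087  P=1,RW=1,US=1,PS=1
  ⇒ phys 0x4CA59 (huge @L1)  [2 reads]
#6 VA=0x780C0000CCF (r,user):
  L0 @0x3E[15] → 0x50007  P=1,RW=1,US=1,PS=0
  L1 @0x50[3] → 0x71004  P=0,RW=0,US=1,PS=0
  → PAGE_NOT_PRESENT  (2 entries read)
#7 VA=0x800C0000873 (w,user):
  L0 @0x3E[16] → 0x52007  P=1,RW=1,US=1,PS=0
  L1 @0x52[3] → 0x55087  P=1,RW=1,US=1,PS=1
  ⇒ phys 0x55873 (huge @L1)  [2 reads]

Entries read for #1: 2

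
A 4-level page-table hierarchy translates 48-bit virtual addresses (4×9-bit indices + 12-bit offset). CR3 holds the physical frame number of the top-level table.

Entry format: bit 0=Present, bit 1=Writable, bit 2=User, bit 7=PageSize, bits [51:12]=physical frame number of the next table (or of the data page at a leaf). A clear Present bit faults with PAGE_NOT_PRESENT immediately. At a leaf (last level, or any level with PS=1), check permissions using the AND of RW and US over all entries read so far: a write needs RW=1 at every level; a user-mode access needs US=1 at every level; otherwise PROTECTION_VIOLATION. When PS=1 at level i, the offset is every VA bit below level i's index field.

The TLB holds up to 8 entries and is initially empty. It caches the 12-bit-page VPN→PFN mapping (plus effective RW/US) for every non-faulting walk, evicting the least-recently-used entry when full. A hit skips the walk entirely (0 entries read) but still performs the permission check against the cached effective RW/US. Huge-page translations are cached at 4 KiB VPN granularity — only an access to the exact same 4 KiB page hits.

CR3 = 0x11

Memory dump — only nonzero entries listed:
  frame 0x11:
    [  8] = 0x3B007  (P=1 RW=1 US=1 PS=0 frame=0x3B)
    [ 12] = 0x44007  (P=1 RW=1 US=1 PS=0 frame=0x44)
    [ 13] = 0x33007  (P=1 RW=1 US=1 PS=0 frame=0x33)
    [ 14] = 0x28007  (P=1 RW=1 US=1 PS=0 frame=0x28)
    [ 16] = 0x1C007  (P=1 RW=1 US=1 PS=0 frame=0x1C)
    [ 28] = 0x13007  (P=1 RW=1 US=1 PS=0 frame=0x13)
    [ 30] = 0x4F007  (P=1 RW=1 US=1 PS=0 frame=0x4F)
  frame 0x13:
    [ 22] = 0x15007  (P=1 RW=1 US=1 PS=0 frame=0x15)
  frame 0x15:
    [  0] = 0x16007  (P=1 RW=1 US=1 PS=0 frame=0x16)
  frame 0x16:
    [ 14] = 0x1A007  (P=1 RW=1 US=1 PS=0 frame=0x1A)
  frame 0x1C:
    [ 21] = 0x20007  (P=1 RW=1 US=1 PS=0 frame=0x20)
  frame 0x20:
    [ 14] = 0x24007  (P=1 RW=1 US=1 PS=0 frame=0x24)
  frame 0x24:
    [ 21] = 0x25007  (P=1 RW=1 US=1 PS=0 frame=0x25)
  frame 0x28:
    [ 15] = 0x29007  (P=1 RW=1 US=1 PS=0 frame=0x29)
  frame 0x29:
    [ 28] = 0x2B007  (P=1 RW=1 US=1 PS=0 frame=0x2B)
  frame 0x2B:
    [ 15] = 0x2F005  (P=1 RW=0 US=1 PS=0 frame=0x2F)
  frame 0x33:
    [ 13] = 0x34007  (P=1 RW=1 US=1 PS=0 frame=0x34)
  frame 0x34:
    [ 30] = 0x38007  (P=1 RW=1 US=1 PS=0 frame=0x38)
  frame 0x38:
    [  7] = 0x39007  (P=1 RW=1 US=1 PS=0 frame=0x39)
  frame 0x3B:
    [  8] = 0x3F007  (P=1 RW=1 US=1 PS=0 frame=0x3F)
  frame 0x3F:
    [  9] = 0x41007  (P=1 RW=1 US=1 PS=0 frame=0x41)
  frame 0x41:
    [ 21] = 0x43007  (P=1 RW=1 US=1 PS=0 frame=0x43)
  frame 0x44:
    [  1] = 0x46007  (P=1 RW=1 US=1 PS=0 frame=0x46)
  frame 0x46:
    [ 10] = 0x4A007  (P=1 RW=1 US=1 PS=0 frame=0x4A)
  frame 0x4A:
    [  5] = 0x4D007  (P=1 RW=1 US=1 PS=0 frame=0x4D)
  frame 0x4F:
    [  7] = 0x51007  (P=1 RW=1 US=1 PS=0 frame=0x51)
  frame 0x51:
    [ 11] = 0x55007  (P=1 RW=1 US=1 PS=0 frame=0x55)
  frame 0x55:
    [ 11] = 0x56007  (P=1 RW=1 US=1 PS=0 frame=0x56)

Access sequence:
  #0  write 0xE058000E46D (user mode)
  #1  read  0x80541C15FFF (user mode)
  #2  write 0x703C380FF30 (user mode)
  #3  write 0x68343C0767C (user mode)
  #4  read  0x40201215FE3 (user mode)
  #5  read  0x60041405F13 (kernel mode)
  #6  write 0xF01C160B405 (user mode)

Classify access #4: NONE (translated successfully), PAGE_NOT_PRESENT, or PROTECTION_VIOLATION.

Walk each access:
#0 VA=0xE058000E46D (w,user):
  L0 @0x11[28] → 0x13007  P=1,RW=1,US=1,PS=0
  L1 @0x13[22] → 0x15007  P=1,RW=1,US=1,PS=0
  L2 @0x15[0] → 0x16007  P=1,RW=1,US=1,PS=0
  L3 @0x16[14] → 0x1A007  P=1,RW=1,US=1,PS=0
  ✓ 0x1A46D  — 4 lookups
#1 VA=0x80541C15FFF (r,user):
  L0 @0x11[16] → 0x1C007  P=1,RW=1,US=1,PS=0
  L1 @0x1C[21] → 0x20007  P=1,RW=1,US=1,PS=0
  L2 @0x20[14] → 0x24007  P=1,RW=1,US=1,PS=0
  L3 @0x24[21] → 0x25007  P=1,RW=1,US=1,PS=0
  ✓ 0x25FFF  — 4 lookups
#2 VA=0x703C380FF30 (w,user):
  L0 @0x11[14] → 0x28007  P=1,RW=1,US=1,PS=0
  L1 @0x28[15] → 0x29007  P=1,RW=1,US=1,PS=0
  L2 @0x29[28] → 0x2B007  P=1,RW=1,US=1,PS=0
  L3 @0x2B[15] → 0x2F005  P=1,RW=0,US=1,PS=0
  ⇒ fault: PROTECTION_VIOLATION  — 4 lookups
#3 VA=0x68343C0767C (w,user):
  L0 @0x11[13] → 0x33007  P=1,RW=1,US=1,PS=0
  L1 @0x33[13] → 0x34007  P=1,RW=1,US=1,PS=0
  L2 @0x34[30] → 0x38007  P=1,RW=1,US=1,PS=0
  L3 @0x38[7] → 0x39007  P=1,RW=1,US=1,PS=0
  ✓ 0x3967C  — 4 lookups
#4 VA=0x40201215FE3 (r,user):
  L0 @0x11[8] → 0x3B007  P=1,RW=1,US=1,PS=0
  L1 @0x3B[8] → 0x3F007  P=1,RW=1,US=1,PS=0
  L2 @0x3F[9] → 0x41007  P=1,RW=1,US=1,PS=0
  L3 @0x41[21] → 0x43007  P=1,RW=1,US=1,PS=0
  ✓ 0x43FE3  — 4 lookups
#5 VA=0x60041405F13 (r,kernel):
  L0 @0x11[12] → 0x44007  P=1,RW=1,US=1,PS=0
  L1 @0x44[1] → 0x46007  P=1,RW=1,US=1,PS=0
  L2 @0x46[10] → 0x4A007  P=1,RW=1,US=1,PS=0
  L3 @0x4A[5] → 0x4D007  P=1,RW=1,US=1,PS=0
  ✓ 0x4DF13  — 4 lookups
#6 VA=0xF01C160B405 (w,user):
  L0 @0x11[30] → 0x4F007  P=1,RW=1,US=1,PS=0
  L1 @0x4F[7] → 0x51007  P=1,RW=1,US=1,PS=0
  L2 @0x51[11] → 0x55007  P=1,RW=1,US=1,PS=0
  L3 @0x55[11] → 0x56007  P=1,RW=1,US=1,PS=0
  ✓ 0x56405  — 4 lookups

Access #4 fault: NONE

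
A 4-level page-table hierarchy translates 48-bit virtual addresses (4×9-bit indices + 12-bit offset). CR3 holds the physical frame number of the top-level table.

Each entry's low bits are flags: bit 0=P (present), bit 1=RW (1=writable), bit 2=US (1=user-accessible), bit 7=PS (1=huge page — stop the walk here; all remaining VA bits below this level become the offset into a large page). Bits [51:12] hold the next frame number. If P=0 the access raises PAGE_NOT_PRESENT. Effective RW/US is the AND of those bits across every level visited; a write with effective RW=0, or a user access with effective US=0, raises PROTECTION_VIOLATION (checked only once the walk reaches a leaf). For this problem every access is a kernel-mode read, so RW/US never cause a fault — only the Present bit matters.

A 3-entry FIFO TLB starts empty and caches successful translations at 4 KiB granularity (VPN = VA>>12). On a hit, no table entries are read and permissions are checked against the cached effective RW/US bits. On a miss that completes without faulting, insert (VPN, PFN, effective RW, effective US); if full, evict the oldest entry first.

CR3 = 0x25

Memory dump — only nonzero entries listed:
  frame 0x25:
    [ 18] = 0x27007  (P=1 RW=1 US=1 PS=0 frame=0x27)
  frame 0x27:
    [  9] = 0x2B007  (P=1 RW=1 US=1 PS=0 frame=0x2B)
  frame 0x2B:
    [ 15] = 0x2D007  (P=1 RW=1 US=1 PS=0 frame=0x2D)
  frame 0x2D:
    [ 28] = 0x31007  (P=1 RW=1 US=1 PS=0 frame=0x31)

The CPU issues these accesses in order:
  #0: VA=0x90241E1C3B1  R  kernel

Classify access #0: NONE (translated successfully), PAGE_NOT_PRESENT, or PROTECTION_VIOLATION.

Trace:
#0 VA=0x90241E1C3B1 (r,kernel):
  [0] read 0x25 idx=18: raw=0x27007 flags P=1 W=1 U=1 S=0
  [1] read 0x27 idx=9: raw=0x2B007 flags P=1 W=1 U=1 S=0
  [2] read 0x2B idx=15: raw=0x2D007 flags P=1 W=1 U=1 S=0
  [3] read 0x2D idx=28: raw=0x31007 flags P=1 W=1 U=1 S=0
  ⇒ phys 0x313B1  [4 reads]

Access #0 fault: NONE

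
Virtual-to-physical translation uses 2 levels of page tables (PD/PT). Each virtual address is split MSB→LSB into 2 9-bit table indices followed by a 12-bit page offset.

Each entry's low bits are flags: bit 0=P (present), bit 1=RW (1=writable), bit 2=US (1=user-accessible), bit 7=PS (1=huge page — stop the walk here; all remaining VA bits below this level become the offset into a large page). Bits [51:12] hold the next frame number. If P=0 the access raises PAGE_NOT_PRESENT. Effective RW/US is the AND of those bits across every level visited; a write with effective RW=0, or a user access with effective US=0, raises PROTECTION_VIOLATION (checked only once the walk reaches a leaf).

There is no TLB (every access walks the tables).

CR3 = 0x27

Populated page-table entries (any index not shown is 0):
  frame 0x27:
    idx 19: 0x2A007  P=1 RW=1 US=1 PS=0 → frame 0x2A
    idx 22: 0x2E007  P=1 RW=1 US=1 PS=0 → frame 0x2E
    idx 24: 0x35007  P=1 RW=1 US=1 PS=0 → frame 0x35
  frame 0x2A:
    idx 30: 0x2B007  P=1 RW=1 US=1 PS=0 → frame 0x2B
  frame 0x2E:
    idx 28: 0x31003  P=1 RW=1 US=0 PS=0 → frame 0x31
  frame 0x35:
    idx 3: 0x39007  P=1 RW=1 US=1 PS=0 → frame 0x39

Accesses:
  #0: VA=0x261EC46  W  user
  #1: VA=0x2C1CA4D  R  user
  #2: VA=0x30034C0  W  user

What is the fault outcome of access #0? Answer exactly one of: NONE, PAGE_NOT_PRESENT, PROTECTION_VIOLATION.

Trace:
#0 VA=0x261EC46 (w,user):
  L0: frame=0x27 idx=19 entry=0x2A007 [P=1 RW=1 US=1 PS=0]
  L1: frame=0x2A idx=30 entry=0x2B007 [P=1 RW=1 US=1 PS=0]
  ⇒ phys 0x2BC46  [2 reads]
#1 VA=0x2C1CA4D (r,user):
  L0: frame=0x27 idx=22 entry=0x2E007 [P=1 RW=1 US=1 PS=0]
  L1: frame=0x2E idx=28 entry=0x31003 [P=1 RW=1 US=0 PS=0]
  ✗ PROTECTION_VIOLATION  [2 reads]
#2 VA=0x30034C0 (w,user):
  L0: frame=0x27 idx=24 entry=0x35007 [P=1 RW=1 US=1 PS=0]
  L1: frame=0x35 idx=3 entry=0x39007 [P=1 RW=1 US=1 PS=0]
  ⇒ phys 0x394C0  [2 reads]

Access #0 fault: NONE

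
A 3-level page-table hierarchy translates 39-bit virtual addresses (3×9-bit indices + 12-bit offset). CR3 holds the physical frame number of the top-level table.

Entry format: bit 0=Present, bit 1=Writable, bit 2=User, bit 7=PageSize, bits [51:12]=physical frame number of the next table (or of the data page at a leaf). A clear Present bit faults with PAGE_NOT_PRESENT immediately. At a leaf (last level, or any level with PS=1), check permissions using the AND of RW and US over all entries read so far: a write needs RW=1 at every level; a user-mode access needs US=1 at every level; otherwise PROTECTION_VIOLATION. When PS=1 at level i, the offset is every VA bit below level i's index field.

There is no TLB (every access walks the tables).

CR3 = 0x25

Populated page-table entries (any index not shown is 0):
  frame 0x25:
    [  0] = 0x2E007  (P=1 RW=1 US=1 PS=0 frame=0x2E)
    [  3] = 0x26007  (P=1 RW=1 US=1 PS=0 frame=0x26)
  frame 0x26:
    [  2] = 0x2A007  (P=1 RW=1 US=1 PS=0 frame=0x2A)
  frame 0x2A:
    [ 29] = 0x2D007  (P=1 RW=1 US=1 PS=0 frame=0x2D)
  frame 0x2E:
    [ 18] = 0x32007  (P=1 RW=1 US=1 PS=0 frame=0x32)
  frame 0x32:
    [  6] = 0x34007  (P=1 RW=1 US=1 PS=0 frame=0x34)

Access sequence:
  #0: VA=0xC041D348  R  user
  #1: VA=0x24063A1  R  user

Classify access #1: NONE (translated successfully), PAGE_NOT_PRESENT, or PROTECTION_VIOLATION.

Trace:
#0 VA=0xC041D348 (r,user):
  [0] read 0x25 idx=3: raw=0x26007 flags P=1 W=1 U=1 S=0
  [1] read 0x26 idx=2: raw=0x2A007 flags P=1 W=1 U=1 S=0
  [2] read 0x2A idx=29: raw=0x2D007 flags P=1 W=1 U=1 S=0
  ✓ 0x2D348  — 3 lookups
#1 VA=0x24063A1 (r,user):
  [0] read 0x25 idx=0: raw=0x2E007 flags P=1 W=1 U=1 S=0
  [1] read 0x2E idx=18: raw=0x32007 flags P=1 W=1 U=1 S=0
  [2] read 0x32 idx=6: raw=0x34007 flags P=1 W=1 U=1 S=0
  ✓ 0x343A1  — 3 lookups

Access #1 fault: NONE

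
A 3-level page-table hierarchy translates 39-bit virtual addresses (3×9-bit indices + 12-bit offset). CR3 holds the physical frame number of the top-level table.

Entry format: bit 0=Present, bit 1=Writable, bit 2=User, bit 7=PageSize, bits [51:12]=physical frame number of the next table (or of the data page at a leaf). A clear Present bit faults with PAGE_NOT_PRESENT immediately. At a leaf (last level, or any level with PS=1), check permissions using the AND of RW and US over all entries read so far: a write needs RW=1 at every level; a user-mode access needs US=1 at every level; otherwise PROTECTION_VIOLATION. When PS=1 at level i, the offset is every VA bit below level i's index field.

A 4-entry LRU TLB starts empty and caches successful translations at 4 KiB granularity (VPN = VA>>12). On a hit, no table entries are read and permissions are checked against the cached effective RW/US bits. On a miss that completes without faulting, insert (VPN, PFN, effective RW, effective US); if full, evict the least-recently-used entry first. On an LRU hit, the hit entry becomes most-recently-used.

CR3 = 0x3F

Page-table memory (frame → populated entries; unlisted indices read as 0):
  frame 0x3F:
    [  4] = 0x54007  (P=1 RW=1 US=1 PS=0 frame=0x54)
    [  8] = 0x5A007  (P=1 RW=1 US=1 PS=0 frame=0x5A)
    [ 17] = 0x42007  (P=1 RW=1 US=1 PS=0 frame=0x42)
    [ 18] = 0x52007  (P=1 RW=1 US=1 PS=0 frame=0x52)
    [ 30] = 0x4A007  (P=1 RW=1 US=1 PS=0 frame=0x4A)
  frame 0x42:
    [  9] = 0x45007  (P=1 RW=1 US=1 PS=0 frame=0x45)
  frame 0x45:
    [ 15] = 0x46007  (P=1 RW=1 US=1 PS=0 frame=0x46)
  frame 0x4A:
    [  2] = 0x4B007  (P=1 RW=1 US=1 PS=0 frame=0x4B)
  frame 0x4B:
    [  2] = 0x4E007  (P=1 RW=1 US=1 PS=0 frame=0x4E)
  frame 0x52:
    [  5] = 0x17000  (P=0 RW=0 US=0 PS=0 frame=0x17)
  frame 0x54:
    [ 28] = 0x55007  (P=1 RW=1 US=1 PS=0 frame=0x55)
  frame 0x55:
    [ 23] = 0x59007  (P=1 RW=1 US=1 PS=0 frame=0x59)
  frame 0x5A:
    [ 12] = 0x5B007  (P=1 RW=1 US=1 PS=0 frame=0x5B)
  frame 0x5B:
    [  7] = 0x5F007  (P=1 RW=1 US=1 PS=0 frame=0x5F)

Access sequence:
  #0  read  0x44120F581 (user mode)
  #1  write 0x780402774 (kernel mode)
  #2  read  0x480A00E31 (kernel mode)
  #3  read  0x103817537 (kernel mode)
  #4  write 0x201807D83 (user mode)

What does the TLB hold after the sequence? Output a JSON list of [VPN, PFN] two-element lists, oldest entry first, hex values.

Trace:
#0 VA=0x44120F581 (r,user):
  L0: frame=0x3F idx=17 entry=0x42007 [P=1 RW=1 US=1 PS=0]
  L1: frame=0x42 idx=9 entry=0x45007 [P=1 RW=1 US=1 PS=0]
  L2: frame=0x45 idx=15 entry=0x46007 [P=1 RW=1 US=1 PS=0]
  → PA=0x46581  (3 entries read)
#1 VA=0x780402774 (w,kernel):
  L0: frame=0x3F idx=30 entry=0x4A007 [P=1 RW=1 US=1 PS=0]
  L1: frame=0x4A idx=2 entry=0x4B007 [P=1 RW=1 US=1 PS=0]
  L2: frame=0x4B idx=2 entry=0x4E007 [P=1 RW=1 US=1 PS=0]
  → PA=0x4E774  (3 entries read)
#2 VA=0x480A00E31 (r,kernel):
  L0: frame=0x3F idx=18 entry=0x52007 [P=1 RW=1 US=1 PS=0]
  L1: frame=0x52 idx=5 entry=0x17000 [P=0 RW=0 US=0 PS=0]
  ⇒ fault: PAGE_NOT_PRESENT  — 2 lookups
#3 VA=0x103817537 (r,kernel):
  L0: frame=0x3F idx=4 entry=0x54007 [P=1 RW=1 US=1 PS=0]
  L1: frame=0x54 idx=28 entry=0x55007 [P=1 RW=1 US=1 PS=0]
  L2: frame=0x55 idx=23 entry=0x59007 [P=1 RW=1 US=1 PS=0]
  → PA=0x59537  (3 entries read)
#4 VA=0x201807D83 (w,user):
  L0: frame=0x3F idx=8 entry=0x5A007 [P=1 RW=1 US=1 PS=0]
  L1: frame=0x5A idx=12 entry=0x5B007 [P=1 RW=1 US=1 PS=0]
  L2: frame=0x5B idx=7 entry=0x5F007 [P=1 RW=1 US=1 PS=0]
  → PA=0x5FD83  (3 entries read)

TLB: [["0x44120F", "0x46"], ["0x780402", "0x4E"], ["0x103817", "0x59"], ["0x201807", "0x5F"]]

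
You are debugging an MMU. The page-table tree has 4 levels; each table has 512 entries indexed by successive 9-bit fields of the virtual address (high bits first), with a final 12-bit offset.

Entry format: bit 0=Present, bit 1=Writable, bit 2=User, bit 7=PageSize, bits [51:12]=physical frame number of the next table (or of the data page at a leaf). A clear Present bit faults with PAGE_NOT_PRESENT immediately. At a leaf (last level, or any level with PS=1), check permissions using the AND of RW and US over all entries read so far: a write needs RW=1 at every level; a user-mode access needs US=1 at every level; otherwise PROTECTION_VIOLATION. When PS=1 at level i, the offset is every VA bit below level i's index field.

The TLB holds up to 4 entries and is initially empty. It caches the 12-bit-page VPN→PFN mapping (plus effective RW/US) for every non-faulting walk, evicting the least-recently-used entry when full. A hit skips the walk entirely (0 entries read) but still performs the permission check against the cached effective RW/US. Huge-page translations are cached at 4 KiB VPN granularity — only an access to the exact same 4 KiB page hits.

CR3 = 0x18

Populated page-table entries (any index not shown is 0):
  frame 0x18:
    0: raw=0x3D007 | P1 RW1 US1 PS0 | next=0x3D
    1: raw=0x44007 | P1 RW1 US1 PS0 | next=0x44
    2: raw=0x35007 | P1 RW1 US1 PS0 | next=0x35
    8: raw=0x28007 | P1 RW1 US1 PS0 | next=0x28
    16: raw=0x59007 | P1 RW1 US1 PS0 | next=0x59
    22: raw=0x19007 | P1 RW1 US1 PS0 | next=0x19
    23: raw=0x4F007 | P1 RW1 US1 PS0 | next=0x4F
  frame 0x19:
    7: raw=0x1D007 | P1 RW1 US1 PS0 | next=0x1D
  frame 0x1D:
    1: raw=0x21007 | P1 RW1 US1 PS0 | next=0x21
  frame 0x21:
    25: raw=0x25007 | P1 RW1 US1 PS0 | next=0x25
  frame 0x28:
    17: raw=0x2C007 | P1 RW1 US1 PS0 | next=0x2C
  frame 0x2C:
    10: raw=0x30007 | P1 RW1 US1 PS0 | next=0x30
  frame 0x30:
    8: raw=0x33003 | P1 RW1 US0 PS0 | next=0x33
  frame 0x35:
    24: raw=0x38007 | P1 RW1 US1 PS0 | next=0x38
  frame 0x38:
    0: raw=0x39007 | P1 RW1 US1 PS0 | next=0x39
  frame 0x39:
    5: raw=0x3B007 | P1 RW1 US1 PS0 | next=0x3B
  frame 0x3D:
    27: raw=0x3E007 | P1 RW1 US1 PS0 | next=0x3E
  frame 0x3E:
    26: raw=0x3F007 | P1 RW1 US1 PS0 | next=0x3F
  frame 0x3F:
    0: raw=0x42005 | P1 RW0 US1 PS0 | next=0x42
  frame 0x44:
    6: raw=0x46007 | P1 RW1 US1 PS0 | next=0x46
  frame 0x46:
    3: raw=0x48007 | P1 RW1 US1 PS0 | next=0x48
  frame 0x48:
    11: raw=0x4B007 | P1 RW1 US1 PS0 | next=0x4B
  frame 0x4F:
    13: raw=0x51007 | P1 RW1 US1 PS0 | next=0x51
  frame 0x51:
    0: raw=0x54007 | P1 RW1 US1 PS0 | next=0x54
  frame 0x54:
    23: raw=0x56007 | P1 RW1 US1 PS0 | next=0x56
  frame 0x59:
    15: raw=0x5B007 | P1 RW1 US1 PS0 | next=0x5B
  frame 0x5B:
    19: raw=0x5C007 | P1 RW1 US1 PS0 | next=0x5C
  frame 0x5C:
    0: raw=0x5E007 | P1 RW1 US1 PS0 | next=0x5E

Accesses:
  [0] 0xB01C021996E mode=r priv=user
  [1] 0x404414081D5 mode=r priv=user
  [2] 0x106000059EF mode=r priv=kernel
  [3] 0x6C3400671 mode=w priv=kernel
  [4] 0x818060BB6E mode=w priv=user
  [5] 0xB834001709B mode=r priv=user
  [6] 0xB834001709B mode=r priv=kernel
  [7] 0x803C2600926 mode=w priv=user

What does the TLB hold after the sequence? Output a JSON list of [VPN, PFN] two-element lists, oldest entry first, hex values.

Walk each access:
#0 VA=0xB01C021996E (r,user):
  L0: frame=0x18 idx=22 entry=0x19007 [P=1 RW=1 US=1 PS=0]
  L1: frame=0x19 idx=7 entry=0x1D007 [P=1 RW=1 US=1 PS=0]
  L2: frame=0x1D idx=1 entry=0x21007 [P=1 RW=1 US=1 PS=0]
  L3: frame=0x21 idx=25 entry=0x25007 [P=1 RW=1 US=1 PS=0]
  → PA=0x2596E  (4 entries read)
#1 VA=0x404414081D5 (r,user):
  L0: frame=0x18 idx=8 entry=0x28007 [P=1 RW=1 US=1 PS=0]
  L1: frame=0x28 idx=17 entry=0x2C007 [P=1 RW=1 US=1 PS=0]
  L2: frame=0x2C idx=10 entry=0x30007 [P=1 RW=1 US=1 PS=0]
  L3: frame=0x30 idx=8 entry=0x33003 [P=1 RW=1 US=0 PS=0]
  → PROTECTION_VIOLATION  (4 entries read)
#2 VA=0x106000059EF (r,kernel):
  L0: frame=0x18 idx=2 entry=0x35007 [P=1 RW=1 US=1 PS=0]
  L1: frame=0x35 idx=24 entry=0x38007 [P=1 RW=1 US=1 PS=0]
  L2: frame=0x38 idx=0 entry=0x39007 [P=1 RW=1 US=1 PS=0]
  L3: frame=0x39 idx=5 entry=0x3B007 [P=1 RW=1 US=1 PS=0]
  → PA=0x3B9EF  (4 entries read)
#3 VA=0x6C3400671 (w,kernel):
  L0: frame=0x18 idx=0 entry=0x3D007 [P=1 RW=1 US=1 PS=0]
  L1: frame=0x3D idx=27 entry=0x3E007 [P=1 RW=1 US=1 PS=0]
  L2: frame=0x3E idx=26 entry=0x3F007 [P=1 RW=1 US=1 PS=0]
  L3: frame=0x3F idx=0 entry=0x42005 [P=1 RW=0 US=1 PS=0]
  → PROTECTION_VIOLATION  (4 entries read)
#4 VA=0x818060BB6E (w,user):
  L0: frame=0x18 idx=1 entry=0x44007 [P=1 RW=1 US=1 PS=0]
  L1: frame=0x44 idx=6 entry=0x46007 [P=1 RW=1 US=1 PS=0]
  L2: frame=0x46 idx=3 entry=0x48007 [P=1 RW=1 US=1 PS=0]
  L3: frame=0x48 idx=11 entry=0x4B007 [P=1 RW=1 US=1 PS=0]
  → PA=0x4BB6E  (4 entries read)
#5 VA=0xB834001709B (r,user):
  L0: frame=0x18 idx=23 entry=0x4F007 [P=1 RW=1 US=1 PS=0]
  L1: frame=0x4F idx=13 entry=0x51007 [P=1 RW=1 US=1 PS=0]
  L2: frame=0x51 idx=0 entry=0x54007 [P=1 RW=1 US=1 PS=0]
  L3: frame=0x54 idx=23 entry=0x56007 [P=1 RW=1 US=1 PS=0]
  → PA=0x5609B  (4 entries read)
#6 VA=0xB834001709B (r,kernel):
  TLB hit vpn=0xB8340017 → PA=0x5609B
#7 VA=0x803C2600926 (w,user):
  L0: frame=0x18 idx=16 entry=0x59007 [P=1 RW=1 US=1 PS=0]
  L1: frame=0x59 idx=15 entry=0x5B007 [P=1 RW=1 US=1 PS=0]
  L2: frame=0x5B idx=19 entry=0x5C007 [P=1 RW=1 US=1 PS=0]
  L3: frame=0x5C idx=0 entry=0x5E007 [P=1 RW=1 US=1 PS=0]
  → PA=0x5E926  (4 entries read)

TLB: [["0x10600005", "0x3B"], ["0x818060B", "0x4B"], ["0xB8340017", "0x56"], ["0x803C2600", "0x5E"]]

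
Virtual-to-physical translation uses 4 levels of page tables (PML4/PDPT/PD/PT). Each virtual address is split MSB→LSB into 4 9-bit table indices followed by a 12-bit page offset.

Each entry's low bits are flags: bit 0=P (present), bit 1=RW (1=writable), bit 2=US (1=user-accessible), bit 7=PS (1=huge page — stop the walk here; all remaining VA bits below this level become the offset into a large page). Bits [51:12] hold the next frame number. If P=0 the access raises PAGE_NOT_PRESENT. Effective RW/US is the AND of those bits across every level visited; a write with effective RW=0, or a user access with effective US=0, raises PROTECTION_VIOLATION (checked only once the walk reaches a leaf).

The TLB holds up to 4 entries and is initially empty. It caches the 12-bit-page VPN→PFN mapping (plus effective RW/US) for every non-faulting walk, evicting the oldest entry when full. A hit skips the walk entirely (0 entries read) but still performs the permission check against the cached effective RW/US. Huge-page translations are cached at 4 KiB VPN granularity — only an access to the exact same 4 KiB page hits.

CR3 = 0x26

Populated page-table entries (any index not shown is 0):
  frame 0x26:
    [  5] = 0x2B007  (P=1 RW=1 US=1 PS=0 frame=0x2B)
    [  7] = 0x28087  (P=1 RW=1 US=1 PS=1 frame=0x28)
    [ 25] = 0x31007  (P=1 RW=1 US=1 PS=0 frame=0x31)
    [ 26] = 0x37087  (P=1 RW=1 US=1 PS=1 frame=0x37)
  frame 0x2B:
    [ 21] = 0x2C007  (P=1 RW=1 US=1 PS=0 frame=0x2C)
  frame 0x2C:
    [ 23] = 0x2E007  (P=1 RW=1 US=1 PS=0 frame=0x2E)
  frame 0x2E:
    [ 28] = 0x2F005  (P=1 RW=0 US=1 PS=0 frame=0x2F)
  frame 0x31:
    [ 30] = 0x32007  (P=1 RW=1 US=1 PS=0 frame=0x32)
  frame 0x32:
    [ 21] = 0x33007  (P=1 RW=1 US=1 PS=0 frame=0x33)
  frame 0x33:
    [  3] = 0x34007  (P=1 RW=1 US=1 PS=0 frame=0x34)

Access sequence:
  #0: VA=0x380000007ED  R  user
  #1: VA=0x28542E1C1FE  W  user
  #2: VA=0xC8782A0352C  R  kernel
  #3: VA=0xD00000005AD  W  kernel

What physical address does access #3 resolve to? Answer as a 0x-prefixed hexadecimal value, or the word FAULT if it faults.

Walk each access:
#0 VA=0x380000007ED (r,user):
  L0 @0x26[7] → 0x28087  P=1,RW=1,US=1,PS=1
  → PA=0x287ED (huge @L0)  (1 entries read)
#1 VA=0x28542E1C1FE (w,user):
  L0 @0x26[5] → 0x2B007  P=1,RW=1,US=1,PS=0
  L1 @0x2B[21] → 0x2C007  P=1,RW=1,US=1,PS=0
  L2 @0x2C[23] → 0x2E007  P=1,RW=1,US=1,PS=0
  L3 @0x2E[28] → 0x2F005  P=1,RW=0,US=1,PS=0
  → PROTECTION_VIOLATION  (4 entries read)
#2 VA=0xC8782A0352C (r,kernel):
  L0 @0x26[25] → 0x31007  P=1,RW=1,US=1,PS=0
  L1 @0x31[30] → 0x32007  P=1,RW=1,US=1,PS=0
  L2 @0x32[21] → 0x33007  P=1,RW=1,US=1,PS=0
  L3 @0x33[3] → 0x34007  P=1,RW=1,US=1,PS=0
  → PA=0x3452C  (4 entries read)
#3 VA=0xD00000005AD (w,kernel):
  L0 @0x26[26] → 0x37087  P=1,RW=1,US=1,PS=1
  → PA=0x375AD (huge @L0)  (1 entries read)

Access #3 PA: 0x375AD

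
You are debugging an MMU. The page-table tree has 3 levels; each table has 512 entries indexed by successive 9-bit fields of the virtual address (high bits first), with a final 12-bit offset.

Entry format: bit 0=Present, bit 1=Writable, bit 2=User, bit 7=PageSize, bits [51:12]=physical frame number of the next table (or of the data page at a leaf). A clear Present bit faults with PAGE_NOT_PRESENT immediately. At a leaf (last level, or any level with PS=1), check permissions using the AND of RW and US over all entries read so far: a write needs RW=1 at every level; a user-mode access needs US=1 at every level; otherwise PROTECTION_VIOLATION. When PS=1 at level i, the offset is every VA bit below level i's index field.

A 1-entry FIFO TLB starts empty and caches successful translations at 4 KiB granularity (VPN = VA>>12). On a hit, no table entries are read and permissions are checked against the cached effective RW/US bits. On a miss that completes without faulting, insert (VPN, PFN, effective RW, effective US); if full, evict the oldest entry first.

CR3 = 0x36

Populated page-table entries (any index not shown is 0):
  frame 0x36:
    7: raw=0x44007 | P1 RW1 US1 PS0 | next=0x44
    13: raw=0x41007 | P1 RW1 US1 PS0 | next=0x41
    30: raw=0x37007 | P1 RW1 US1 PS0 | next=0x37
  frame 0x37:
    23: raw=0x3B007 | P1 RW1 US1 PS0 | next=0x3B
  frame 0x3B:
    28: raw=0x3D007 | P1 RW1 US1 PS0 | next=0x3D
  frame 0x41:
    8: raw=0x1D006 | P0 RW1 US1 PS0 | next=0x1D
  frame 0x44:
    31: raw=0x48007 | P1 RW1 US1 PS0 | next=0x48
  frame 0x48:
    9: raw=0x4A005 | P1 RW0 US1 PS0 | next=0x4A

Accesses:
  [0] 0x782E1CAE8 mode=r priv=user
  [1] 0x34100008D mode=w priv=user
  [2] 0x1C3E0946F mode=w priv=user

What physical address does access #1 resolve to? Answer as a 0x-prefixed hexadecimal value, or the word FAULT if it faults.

Per-access translation:
#0 VA=0x782E1CAE8 (r,user):
  L0 @0x36[30] → 0x37007  P=1,RW=1,US=1,PS=0
  L1 @0x37[23] → 0x3B007  P=1,RW=1,US=1,PS=0
  L2 @0x3B[28] → 0x3D007  P=1,RW=1,US=1,PS=0
  ✓ 0x3DAE8  — 3 lookups
#1 VA=0x34100008D (w,user):
  L0 @0x36[13] → 0x41007  P=1,RW=1,US=1,PS=0
  L1 @0x41[8] → 0x1D006  P=0,RW=1,US=1,PS=0
  → PAGE_NOT_PRESENT  (2 entries read)
#2 VA=0x1C3E0946F (w,user):
  L0 @0x36[7] → 0x44007  P=1,RW=1,US=1,PS=0
  L1 @0x44[31] → 0x48007  P=1,RW=1,US=1,PS=0
  L2 @0x48[9] → 0x4A005  P=1,RW=0,US=1,PS=0
  → PROTECTION_VIOLATION  (3 entries read)

Access #1 PA: FAULT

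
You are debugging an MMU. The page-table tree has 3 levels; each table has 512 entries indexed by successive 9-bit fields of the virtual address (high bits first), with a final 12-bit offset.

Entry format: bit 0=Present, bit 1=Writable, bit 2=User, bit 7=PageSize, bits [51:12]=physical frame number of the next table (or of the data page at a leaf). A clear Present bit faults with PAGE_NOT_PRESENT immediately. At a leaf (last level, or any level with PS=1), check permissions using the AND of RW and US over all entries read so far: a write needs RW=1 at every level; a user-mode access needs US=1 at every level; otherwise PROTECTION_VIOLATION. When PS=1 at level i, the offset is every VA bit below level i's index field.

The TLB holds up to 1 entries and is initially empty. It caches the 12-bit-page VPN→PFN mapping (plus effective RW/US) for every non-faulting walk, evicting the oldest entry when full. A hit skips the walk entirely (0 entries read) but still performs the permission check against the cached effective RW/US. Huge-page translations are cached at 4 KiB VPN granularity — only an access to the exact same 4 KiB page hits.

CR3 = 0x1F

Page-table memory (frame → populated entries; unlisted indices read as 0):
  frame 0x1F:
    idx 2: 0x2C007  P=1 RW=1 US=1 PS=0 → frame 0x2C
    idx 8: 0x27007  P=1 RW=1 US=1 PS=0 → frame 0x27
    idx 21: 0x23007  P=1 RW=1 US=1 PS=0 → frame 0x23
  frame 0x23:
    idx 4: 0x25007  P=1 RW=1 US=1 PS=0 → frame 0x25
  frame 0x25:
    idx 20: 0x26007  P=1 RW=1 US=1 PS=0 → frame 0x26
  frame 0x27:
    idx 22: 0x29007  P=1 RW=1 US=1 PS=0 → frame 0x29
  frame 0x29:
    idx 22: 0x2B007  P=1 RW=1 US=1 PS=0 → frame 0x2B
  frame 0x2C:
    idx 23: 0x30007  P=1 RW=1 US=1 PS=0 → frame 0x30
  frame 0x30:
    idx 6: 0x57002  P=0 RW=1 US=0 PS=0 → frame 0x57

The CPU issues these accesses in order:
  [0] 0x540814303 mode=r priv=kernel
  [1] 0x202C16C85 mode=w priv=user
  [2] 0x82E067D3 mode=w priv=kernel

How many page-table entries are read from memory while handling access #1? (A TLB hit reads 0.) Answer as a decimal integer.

Trace:
#0 VA=0x540814303 (r,kernel):
  L0 @0x1F[21] → 0x23007  P=1,RW=1,US=1,PS=0
  L1 @0x23[4] → 0x25007  P=1,RW=1,US=1,PS=0
  L2 @0x25[20] → 0x26007  P=1,RW=1,US=1,PS=0
  → PA=0x26303  (3 entries read)
#1 VA=0x202C16C85 (w,user):
  L0 @0x1F[8] → 0x27007  P=1,RW=1,US=1,PS=0
  L1 @0x27[22] → 0x29007  P=1,RW=1,US=1,PS=0
  L2 @0x29[22] → 0x2B007  P=1,RW=1,US=1,PS=0
  → PA=0x2BC85  (3 entries read)
#2 VA=0x82E067D3 (w,kernel):
  L0 @0x1F[2] → 0x2C007  P=1,RW=1,US=1,PS=0
  L1 @0x2C[23] → 0x30007  P=1,RW=1,US=1,PS=0
  L2 @0x30[6] → 0x57002  P=0,RW=1,US=0,PS=0
  → PAGE_NOT_PRESENT  (3 entries read)

Entries read for #1: 3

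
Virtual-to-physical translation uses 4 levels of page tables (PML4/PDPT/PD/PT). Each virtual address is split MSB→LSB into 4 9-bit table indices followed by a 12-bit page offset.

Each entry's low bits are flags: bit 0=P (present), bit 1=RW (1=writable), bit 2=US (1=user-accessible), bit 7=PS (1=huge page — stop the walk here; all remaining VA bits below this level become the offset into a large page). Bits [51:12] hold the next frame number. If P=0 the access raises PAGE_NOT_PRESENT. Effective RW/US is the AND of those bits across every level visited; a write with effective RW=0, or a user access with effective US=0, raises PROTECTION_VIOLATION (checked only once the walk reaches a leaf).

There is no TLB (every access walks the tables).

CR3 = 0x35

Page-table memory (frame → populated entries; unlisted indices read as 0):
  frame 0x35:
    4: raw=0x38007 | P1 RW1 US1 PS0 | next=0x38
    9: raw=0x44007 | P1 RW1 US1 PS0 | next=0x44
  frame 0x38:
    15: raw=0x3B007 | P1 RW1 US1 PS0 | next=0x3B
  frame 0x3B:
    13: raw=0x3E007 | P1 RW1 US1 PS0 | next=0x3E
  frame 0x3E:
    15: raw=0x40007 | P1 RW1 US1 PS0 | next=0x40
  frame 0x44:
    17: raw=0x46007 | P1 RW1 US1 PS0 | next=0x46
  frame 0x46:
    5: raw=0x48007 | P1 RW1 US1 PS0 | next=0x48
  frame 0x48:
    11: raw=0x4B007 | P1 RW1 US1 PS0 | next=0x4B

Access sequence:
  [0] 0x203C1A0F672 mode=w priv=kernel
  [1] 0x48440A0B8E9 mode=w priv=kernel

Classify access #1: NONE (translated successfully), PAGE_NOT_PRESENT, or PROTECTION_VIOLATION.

Per-access translation:
#0 VA=0x203C1A0F672 (w,kernel):
  lvl0: tbl 0x35, slot 4 ⇒ 0x38007 (P1/RW1/US1/PS0)
  lvl1: tbl 0x38, slot 15 ⇒ 0x3B007 (P1/RW1/US1/PS0)
  lvl2: tbl 0x3B, slot 13 ⇒ 0x3E007 (P1/RW1/US1/PS0)
  lvl3: tbl 0x3E, slot 15 ⇒ 0x40007 (P1/RW1/US1/PS0)
  ⇒ phys 0x40672  [4 reads]
#1 VA=0x48440A0B8E9 (w,kernel):
  lvl0: tbl 0x35, slot 9 ⇒ 0x44007 (P1/RW1/US1/PS0)
  lvl1: tbl 0x44, slot 17 ⇒ 0x46007 (P1/RW1/US1/PS0)
  lvl2: tbl 0x46, slot 5 ⇒ 0x48007 (P1/RW1/US1/PS0)
  lvl3: tbl 0x48, slot 11 ⇒ 0x4B007 (P1/RW1/US1/PS0)
  ⇒ phys 0x4B8E9  [4 reads]

Access #1 fault: NONE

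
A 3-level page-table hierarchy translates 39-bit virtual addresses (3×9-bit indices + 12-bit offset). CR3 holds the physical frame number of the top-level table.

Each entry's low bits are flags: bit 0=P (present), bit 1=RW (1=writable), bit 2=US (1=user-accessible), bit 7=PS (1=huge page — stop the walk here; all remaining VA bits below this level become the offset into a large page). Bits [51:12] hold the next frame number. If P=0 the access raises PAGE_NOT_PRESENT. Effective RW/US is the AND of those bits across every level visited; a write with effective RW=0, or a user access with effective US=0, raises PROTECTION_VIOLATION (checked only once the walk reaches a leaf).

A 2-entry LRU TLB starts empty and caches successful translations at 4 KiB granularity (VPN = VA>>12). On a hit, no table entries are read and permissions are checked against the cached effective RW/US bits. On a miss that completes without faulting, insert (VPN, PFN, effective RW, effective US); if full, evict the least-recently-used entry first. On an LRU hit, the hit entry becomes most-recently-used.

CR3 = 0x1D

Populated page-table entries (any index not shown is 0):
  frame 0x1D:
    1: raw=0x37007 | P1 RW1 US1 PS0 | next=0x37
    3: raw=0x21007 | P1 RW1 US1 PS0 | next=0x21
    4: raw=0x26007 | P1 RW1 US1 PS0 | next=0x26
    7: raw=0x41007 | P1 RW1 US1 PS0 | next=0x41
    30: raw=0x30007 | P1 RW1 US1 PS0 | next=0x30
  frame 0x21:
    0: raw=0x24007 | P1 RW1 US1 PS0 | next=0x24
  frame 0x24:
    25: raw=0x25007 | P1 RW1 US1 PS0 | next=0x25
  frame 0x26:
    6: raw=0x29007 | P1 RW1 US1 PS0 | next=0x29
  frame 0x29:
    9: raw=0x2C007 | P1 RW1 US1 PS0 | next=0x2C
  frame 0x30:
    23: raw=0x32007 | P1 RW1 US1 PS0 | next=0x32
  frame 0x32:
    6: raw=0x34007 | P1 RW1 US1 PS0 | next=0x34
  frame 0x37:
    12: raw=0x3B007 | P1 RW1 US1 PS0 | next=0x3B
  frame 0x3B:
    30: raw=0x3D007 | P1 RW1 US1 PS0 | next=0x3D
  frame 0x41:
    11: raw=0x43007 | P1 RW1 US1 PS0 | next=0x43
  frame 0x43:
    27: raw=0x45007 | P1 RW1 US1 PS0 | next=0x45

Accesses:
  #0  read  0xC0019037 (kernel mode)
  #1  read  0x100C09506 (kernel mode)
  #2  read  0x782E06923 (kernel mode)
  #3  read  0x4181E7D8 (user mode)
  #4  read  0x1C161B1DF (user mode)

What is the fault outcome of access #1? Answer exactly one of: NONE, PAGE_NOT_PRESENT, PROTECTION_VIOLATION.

Trace:
#0 VA=0xC0019037 (r,kernel):
  L0 @0x1D[3] → 0x21007  P=1,RW=1,US=1,PS=0
  L1 @0x21[0] → 0x24007  P=1,RW=1,US=1,PS=0
  L2 @0x24[25] → 0x25007  P=1,RW=1,US=1,PS=0
  ⇒ phys 0x25037  [3 reads]
#1 VA=0x100C09506 (r,kernel):
  L0 @0x1D[4] → 0x26007  P=1,RW=1,US=1,PS=0
  L1 @0x26[6] → 0x29007  P=1,RW=1,US=1,PS=0
  L2 @0x29[9] → 0x2C007  P=1,RW=1,US=1,PS=0
  ⇒ phys 0x2C506  [3 reads]
#2 VA=0x782E06923 (r,kernel):
  L0 @0x1D[30] → 0x30007  P=1,RW=1,US=1,PS=0
  L1 @0x30[23] → 0x32007  P=1,RW=1,US=1,PS=0
  L2 @0x32[6] → 0x34007  P=1,RW=1,US=1,PS=0
  ⇒ phys 0x34923  [3 reads]
#3 VA=0x4181E7D8 (r,user):
  L0 @0x1D[1] → 0x37007  P=1,RW=1,US=1,PS=0
  L1 @0x37[12] → 0x3B007  P=1,RW=1,US=1,PS=0
  L2 @0x3B[30] → 0x3D007  P=1,RW=1,US=1,PS=0
  ⇒ phys 0x3D7D8  [3 reads]
#4 VA=0x1C161B1DF (r,user):
  L0 @0x1D[7] → 0x41007  P=1,RW=1,US=1,PS=0
  L1 @0x41[11] → 0x43007  P=1,RW=1,US=1,PS=0
  L2 @0x43[27] → 0x45007  P=1,RW=1,US=1,PS=0
  ⇒ phys 0x451DF  [3 reads]

Access #1 fault: NONE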